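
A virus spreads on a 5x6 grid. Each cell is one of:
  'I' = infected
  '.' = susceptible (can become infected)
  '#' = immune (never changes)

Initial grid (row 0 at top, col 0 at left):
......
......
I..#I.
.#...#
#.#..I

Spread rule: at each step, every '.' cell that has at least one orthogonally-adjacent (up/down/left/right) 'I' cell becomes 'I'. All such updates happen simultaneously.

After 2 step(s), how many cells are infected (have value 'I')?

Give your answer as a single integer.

Step 0 (initial): 3 infected
Step 1: +7 new -> 10 infected
Step 2: +8 new -> 18 infected

Answer: 18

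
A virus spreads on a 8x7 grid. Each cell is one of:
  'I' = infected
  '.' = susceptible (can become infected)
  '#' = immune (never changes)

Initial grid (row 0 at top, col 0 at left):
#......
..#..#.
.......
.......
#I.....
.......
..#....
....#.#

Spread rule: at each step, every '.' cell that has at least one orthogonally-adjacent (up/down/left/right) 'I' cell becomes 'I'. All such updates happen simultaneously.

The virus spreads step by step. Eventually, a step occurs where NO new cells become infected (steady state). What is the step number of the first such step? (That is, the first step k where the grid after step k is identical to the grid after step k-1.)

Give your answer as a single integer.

Answer: 10

Derivation:
Step 0 (initial): 1 infected
Step 1: +3 new -> 4 infected
Step 2: +7 new -> 11 infected
Step 3: +8 new -> 19 infected
Step 4: +9 new -> 28 infected
Step 5: +8 new -> 36 infected
Step 6: +6 new -> 42 infected
Step 7: +4 new -> 46 infected
Step 8: +2 new -> 48 infected
Step 9: +1 new -> 49 infected
Step 10: +0 new -> 49 infected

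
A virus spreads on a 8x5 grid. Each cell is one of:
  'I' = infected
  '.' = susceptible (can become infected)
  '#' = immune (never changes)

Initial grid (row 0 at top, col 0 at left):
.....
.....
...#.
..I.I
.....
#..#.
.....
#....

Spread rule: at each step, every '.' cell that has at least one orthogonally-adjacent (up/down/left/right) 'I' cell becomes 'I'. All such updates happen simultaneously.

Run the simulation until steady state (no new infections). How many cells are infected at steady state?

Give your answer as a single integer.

Step 0 (initial): 2 infected
Step 1: +6 new -> 8 infected
Step 2: +8 new -> 16 infected
Step 3: +9 new -> 25 infected
Step 4: +7 new -> 32 infected
Step 5: +4 new -> 36 infected
Step 6: +0 new -> 36 infected

Answer: 36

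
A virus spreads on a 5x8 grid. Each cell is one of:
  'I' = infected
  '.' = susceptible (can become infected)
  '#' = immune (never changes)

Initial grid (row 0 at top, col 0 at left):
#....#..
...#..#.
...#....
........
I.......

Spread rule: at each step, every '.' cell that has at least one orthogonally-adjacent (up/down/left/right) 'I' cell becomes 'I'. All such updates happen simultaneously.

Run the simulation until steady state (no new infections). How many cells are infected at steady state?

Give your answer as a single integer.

Answer: 35

Derivation:
Step 0 (initial): 1 infected
Step 1: +2 new -> 3 infected
Step 2: +3 new -> 6 infected
Step 3: +4 new -> 10 infected
Step 4: +4 new -> 14 infected
Step 5: +4 new -> 18 infected
Step 6: +4 new -> 22 infected
Step 7: +5 new -> 27 infected
Step 8: +4 new -> 31 infected
Step 9: +1 new -> 32 infected
Step 10: +1 new -> 33 infected
Step 11: +1 new -> 34 infected
Step 12: +1 new -> 35 infected
Step 13: +0 new -> 35 infected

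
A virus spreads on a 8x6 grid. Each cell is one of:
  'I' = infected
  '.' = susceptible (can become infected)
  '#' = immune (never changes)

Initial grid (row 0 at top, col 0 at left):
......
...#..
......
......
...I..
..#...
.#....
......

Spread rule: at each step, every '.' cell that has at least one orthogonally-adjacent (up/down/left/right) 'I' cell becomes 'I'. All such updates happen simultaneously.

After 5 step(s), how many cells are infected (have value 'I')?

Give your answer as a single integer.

Step 0 (initial): 1 infected
Step 1: +4 new -> 5 infected
Step 2: +7 new -> 12 infected
Step 3: +10 new -> 22 infected
Step 4: +9 new -> 31 infected
Step 5: +8 new -> 39 infected

Answer: 39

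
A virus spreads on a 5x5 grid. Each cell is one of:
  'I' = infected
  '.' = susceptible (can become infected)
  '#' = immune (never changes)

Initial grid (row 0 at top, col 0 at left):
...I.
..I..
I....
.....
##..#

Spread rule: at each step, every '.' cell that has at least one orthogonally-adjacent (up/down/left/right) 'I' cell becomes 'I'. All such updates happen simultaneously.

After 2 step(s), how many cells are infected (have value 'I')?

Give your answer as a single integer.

Answer: 17

Derivation:
Step 0 (initial): 3 infected
Step 1: +8 new -> 11 infected
Step 2: +6 new -> 17 infected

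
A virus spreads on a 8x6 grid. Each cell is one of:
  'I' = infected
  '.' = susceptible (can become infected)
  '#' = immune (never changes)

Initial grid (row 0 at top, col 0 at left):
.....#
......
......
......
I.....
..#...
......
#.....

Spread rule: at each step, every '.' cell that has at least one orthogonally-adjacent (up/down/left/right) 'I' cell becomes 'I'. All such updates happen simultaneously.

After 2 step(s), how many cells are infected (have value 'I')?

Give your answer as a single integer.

Answer: 9

Derivation:
Step 0 (initial): 1 infected
Step 1: +3 new -> 4 infected
Step 2: +5 new -> 9 infected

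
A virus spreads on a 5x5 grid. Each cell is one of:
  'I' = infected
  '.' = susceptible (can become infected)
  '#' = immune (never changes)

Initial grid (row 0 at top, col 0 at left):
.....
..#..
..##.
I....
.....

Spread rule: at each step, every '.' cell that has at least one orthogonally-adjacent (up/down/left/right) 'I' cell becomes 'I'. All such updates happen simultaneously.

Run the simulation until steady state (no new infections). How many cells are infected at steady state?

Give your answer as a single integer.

Step 0 (initial): 1 infected
Step 1: +3 new -> 4 infected
Step 2: +4 new -> 8 infected
Step 3: +4 new -> 12 infected
Step 4: +3 new -> 15 infected
Step 5: +3 new -> 18 infected
Step 6: +2 new -> 20 infected
Step 7: +2 new -> 22 infected
Step 8: +0 new -> 22 infected

Answer: 22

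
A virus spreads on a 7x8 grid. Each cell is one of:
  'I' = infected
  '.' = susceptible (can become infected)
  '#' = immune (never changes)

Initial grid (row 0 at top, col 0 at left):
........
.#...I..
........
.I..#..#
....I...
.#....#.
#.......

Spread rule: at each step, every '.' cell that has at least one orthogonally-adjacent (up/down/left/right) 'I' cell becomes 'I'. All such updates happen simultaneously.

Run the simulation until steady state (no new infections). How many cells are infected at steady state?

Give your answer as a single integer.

Step 0 (initial): 3 infected
Step 1: +11 new -> 14 infected
Step 2: +16 new -> 30 infected
Step 3: +12 new -> 42 infected
Step 4: +5 new -> 47 infected
Step 5: +3 new -> 50 infected
Step 6: +0 new -> 50 infected

Answer: 50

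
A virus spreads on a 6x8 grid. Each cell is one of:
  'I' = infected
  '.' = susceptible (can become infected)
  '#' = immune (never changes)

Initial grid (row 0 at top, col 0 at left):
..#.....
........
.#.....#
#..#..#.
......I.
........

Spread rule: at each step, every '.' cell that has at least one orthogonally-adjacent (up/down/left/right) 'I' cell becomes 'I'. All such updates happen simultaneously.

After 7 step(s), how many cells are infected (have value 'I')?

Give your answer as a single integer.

Step 0 (initial): 1 infected
Step 1: +3 new -> 4 infected
Step 2: +5 new -> 9 infected
Step 3: +4 new -> 13 infected
Step 4: +5 new -> 18 infected
Step 5: +7 new -> 25 infected
Step 6: +8 new -> 33 infected
Step 7: +4 new -> 37 infected

Answer: 37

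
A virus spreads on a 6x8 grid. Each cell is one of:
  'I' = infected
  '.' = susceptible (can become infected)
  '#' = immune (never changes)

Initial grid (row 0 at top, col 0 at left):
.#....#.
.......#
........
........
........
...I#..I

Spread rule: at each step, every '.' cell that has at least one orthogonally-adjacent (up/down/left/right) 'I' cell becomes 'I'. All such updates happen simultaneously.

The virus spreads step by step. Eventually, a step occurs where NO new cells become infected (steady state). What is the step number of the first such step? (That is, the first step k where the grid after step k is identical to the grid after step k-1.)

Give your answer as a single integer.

Answer: 9

Derivation:
Step 0 (initial): 2 infected
Step 1: +4 new -> 6 infected
Step 2: +7 new -> 13 infected
Step 3: +8 new -> 21 infected
Step 4: +7 new -> 28 infected
Step 5: +7 new -> 35 infected
Step 6: +5 new -> 40 infected
Step 7: +2 new -> 42 infected
Step 8: +1 new -> 43 infected
Step 9: +0 new -> 43 infected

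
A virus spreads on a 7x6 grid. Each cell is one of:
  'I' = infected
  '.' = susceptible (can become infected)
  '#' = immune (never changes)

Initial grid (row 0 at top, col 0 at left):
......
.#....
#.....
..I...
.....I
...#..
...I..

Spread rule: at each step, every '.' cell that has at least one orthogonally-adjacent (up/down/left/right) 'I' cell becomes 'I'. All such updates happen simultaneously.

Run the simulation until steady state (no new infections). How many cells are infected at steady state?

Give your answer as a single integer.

Answer: 39

Derivation:
Step 0 (initial): 3 infected
Step 1: +9 new -> 12 infected
Step 2: +12 new -> 24 infected
Step 3: +7 new -> 31 infected
Step 4: +5 new -> 36 infected
Step 5: +2 new -> 38 infected
Step 6: +1 new -> 39 infected
Step 7: +0 new -> 39 infected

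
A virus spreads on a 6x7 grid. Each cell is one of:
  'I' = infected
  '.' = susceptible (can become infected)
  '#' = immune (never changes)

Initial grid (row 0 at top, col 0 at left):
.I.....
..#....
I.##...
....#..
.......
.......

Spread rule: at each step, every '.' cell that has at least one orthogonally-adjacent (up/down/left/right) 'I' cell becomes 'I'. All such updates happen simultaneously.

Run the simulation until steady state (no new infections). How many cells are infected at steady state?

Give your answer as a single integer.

Answer: 38

Derivation:
Step 0 (initial): 2 infected
Step 1: +6 new -> 8 infected
Step 2: +3 new -> 11 infected
Step 3: +5 new -> 16 infected
Step 4: +5 new -> 21 infected
Step 5: +5 new -> 26 infected
Step 6: +4 new -> 30 infected
Step 7: +4 new -> 34 infected
Step 8: +3 new -> 37 infected
Step 9: +1 new -> 38 infected
Step 10: +0 new -> 38 infected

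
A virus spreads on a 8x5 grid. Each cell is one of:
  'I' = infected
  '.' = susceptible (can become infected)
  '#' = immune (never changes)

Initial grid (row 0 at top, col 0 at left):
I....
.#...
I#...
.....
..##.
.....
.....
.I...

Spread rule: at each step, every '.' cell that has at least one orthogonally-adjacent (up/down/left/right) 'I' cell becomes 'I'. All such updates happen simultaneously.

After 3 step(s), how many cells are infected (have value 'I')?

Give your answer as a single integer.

Step 0 (initial): 3 infected
Step 1: +6 new -> 9 infected
Step 2: +7 new -> 16 infected
Step 3: +8 new -> 24 infected

Answer: 24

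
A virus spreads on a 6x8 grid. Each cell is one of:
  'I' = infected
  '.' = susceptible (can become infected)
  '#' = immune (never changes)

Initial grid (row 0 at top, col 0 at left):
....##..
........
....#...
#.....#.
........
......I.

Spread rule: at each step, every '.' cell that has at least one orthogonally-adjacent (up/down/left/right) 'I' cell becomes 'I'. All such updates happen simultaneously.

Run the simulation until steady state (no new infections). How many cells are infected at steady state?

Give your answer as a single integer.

Step 0 (initial): 1 infected
Step 1: +3 new -> 4 infected
Step 2: +3 new -> 7 infected
Step 3: +4 new -> 11 infected
Step 4: +5 new -> 16 infected
Step 5: +6 new -> 22 infected
Step 6: +7 new -> 29 infected
Step 7: +5 new -> 34 infected
Step 8: +3 new -> 37 infected
Step 9: +3 new -> 40 infected
Step 10: +2 new -> 42 infected
Step 11: +1 new -> 43 infected
Step 12: +0 new -> 43 infected

Answer: 43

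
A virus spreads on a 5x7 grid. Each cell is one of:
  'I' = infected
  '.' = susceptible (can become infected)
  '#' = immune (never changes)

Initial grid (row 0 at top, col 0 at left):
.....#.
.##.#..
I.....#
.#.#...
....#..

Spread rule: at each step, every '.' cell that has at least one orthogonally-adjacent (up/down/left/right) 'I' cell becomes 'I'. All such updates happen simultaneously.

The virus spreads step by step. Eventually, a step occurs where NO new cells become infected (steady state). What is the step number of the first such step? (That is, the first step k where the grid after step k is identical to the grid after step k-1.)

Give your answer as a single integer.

Step 0 (initial): 1 infected
Step 1: +3 new -> 4 infected
Step 2: +3 new -> 7 infected
Step 3: +4 new -> 11 infected
Step 4: +4 new -> 15 infected
Step 5: +4 new -> 19 infected
Step 6: +3 new -> 22 infected
Step 7: +3 new -> 25 infected
Step 8: +2 new -> 27 infected
Step 9: +0 new -> 27 infected

Answer: 9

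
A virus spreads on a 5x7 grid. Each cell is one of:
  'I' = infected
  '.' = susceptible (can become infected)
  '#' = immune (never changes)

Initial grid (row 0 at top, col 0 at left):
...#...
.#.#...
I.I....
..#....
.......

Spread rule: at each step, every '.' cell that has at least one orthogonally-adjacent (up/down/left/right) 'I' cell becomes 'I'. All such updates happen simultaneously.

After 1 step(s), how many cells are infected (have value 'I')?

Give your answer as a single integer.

Answer: 7

Derivation:
Step 0 (initial): 2 infected
Step 1: +5 new -> 7 infected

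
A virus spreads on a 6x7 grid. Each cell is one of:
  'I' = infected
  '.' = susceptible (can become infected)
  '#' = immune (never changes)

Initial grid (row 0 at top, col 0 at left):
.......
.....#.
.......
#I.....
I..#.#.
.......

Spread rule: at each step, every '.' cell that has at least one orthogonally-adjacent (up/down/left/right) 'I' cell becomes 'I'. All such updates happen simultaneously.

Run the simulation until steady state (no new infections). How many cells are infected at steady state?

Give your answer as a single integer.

Step 0 (initial): 2 infected
Step 1: +4 new -> 6 infected
Step 2: +6 new -> 12 infected
Step 3: +6 new -> 18 infected
Step 4: +7 new -> 25 infected
Step 5: +5 new -> 30 infected
Step 6: +4 new -> 34 infected
Step 7: +3 new -> 37 infected
Step 8: +1 new -> 38 infected
Step 9: +0 new -> 38 infected

Answer: 38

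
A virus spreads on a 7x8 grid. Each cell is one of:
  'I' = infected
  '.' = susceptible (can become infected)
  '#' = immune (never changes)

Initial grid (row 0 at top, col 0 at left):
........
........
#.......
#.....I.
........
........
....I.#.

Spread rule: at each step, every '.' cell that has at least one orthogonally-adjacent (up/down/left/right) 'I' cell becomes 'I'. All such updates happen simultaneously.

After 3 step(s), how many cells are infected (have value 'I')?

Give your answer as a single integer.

Answer: 29

Derivation:
Step 0 (initial): 2 infected
Step 1: +7 new -> 9 infected
Step 2: +11 new -> 20 infected
Step 3: +9 new -> 29 infected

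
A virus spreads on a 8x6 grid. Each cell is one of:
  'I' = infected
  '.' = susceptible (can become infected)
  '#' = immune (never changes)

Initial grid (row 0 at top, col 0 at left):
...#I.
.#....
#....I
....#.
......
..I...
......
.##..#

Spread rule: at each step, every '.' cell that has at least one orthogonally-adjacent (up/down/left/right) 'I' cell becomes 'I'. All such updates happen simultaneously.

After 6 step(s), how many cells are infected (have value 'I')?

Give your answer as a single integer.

Step 0 (initial): 3 infected
Step 1: +9 new -> 12 infected
Step 2: +10 new -> 22 infected
Step 3: +10 new -> 32 infected
Step 4: +6 new -> 38 infected
Step 5: +1 new -> 39 infected
Step 6: +1 new -> 40 infected

Answer: 40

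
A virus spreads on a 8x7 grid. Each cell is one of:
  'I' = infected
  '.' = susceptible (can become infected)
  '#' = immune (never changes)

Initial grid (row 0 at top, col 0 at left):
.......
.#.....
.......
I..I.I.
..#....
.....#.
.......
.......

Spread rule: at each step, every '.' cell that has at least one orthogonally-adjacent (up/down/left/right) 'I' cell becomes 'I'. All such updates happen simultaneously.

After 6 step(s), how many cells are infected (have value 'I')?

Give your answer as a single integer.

Answer: 53

Derivation:
Step 0 (initial): 3 infected
Step 1: +10 new -> 13 infected
Step 2: +12 new -> 25 infected
Step 3: +12 new -> 37 infected
Step 4: +10 new -> 47 infected
Step 5: +5 new -> 52 infected
Step 6: +1 new -> 53 infected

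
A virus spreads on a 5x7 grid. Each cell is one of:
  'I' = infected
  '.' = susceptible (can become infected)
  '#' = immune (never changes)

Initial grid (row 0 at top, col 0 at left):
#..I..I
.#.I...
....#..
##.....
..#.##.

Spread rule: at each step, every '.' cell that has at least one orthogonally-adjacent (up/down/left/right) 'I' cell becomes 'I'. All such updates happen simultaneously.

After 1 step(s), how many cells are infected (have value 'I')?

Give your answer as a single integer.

Step 0 (initial): 3 infected
Step 1: +7 new -> 10 infected

Answer: 10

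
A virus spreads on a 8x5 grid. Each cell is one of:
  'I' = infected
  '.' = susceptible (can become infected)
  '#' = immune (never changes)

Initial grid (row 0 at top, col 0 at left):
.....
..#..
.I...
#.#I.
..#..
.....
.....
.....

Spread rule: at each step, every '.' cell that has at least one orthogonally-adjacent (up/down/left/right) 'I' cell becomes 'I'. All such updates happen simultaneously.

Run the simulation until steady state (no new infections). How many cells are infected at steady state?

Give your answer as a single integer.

Answer: 36

Derivation:
Step 0 (initial): 2 infected
Step 1: +7 new -> 9 infected
Step 2: +7 new -> 16 infected
Step 3: +9 new -> 25 infected
Step 4: +6 new -> 31 infected
Step 5: +4 new -> 35 infected
Step 6: +1 new -> 36 infected
Step 7: +0 new -> 36 infected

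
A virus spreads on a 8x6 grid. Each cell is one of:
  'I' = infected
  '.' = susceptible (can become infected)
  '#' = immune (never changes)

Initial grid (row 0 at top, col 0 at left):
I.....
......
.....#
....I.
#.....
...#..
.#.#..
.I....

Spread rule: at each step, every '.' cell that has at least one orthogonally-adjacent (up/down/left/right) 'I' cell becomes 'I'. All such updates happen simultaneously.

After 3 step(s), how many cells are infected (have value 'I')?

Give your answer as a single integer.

Step 0 (initial): 3 infected
Step 1: +8 new -> 11 infected
Step 2: +12 new -> 23 infected
Step 3: +15 new -> 38 infected

Answer: 38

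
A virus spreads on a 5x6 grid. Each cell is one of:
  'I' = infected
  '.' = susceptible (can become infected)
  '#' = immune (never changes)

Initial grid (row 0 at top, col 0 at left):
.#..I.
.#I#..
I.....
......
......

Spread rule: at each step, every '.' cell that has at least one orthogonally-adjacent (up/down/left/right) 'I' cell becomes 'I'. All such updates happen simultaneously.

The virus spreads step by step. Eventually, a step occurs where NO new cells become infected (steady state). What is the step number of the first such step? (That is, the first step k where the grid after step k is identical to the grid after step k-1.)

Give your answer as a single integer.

Step 0 (initial): 3 infected
Step 1: +8 new -> 11 infected
Step 2: +7 new -> 18 infected
Step 3: +5 new -> 23 infected
Step 4: +3 new -> 26 infected
Step 5: +1 new -> 27 infected
Step 6: +0 new -> 27 infected

Answer: 6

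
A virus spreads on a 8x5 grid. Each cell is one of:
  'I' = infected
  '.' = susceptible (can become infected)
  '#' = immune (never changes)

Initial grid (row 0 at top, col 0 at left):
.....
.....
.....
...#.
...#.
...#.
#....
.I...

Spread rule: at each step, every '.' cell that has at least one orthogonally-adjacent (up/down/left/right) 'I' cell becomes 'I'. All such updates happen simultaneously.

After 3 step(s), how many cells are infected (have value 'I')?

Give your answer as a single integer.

Step 0 (initial): 1 infected
Step 1: +3 new -> 4 infected
Step 2: +3 new -> 7 infected
Step 3: +5 new -> 12 infected

Answer: 12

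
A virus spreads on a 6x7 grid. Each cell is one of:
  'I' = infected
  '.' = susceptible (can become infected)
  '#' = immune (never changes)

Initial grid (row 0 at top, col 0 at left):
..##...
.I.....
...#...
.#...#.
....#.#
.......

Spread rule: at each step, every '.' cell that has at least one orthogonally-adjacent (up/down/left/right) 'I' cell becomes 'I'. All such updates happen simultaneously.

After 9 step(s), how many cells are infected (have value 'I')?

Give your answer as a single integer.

Answer: 35

Derivation:
Step 0 (initial): 1 infected
Step 1: +4 new -> 5 infected
Step 2: +4 new -> 9 infected
Step 3: +3 new -> 12 infected
Step 4: +6 new -> 18 infected
Step 5: +8 new -> 26 infected
Step 6: +4 new -> 30 infected
Step 7: +2 new -> 32 infected
Step 8: +1 new -> 33 infected
Step 9: +2 new -> 35 infected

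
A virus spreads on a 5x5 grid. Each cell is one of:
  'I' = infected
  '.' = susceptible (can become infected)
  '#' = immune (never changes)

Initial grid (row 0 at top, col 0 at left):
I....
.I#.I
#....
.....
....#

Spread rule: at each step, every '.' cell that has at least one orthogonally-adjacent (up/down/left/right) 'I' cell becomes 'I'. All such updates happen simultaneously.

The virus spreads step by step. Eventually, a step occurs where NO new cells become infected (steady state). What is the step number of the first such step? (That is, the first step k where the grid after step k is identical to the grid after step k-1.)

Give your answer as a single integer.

Answer: 5

Derivation:
Step 0 (initial): 3 infected
Step 1: +6 new -> 9 infected
Step 2: +6 new -> 15 infected
Step 3: +4 new -> 19 infected
Step 4: +3 new -> 22 infected
Step 5: +0 new -> 22 infected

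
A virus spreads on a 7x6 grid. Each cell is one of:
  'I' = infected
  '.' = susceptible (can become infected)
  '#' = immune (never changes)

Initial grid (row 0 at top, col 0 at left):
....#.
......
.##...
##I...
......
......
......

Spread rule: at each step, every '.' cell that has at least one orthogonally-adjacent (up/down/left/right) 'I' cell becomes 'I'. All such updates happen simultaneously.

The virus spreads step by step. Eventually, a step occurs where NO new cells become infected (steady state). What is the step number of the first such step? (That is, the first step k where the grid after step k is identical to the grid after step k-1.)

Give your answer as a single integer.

Answer: 8

Derivation:
Step 0 (initial): 1 infected
Step 1: +2 new -> 3 infected
Step 2: +5 new -> 8 infected
Step 3: +8 new -> 16 infected
Step 4: +9 new -> 25 infected
Step 5: +6 new -> 31 infected
Step 6: +4 new -> 35 infected
Step 7: +2 new -> 37 infected
Step 8: +0 new -> 37 infected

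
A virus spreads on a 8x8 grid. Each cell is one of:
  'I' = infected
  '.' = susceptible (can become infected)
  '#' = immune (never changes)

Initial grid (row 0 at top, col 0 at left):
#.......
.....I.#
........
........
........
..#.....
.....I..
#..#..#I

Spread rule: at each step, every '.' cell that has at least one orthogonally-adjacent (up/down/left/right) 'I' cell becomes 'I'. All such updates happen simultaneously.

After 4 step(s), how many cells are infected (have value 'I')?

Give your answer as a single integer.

Step 0 (initial): 3 infected
Step 1: +9 new -> 12 infected
Step 2: +12 new -> 24 infected
Step 3: +12 new -> 36 infected
Step 4: +8 new -> 44 infected

Answer: 44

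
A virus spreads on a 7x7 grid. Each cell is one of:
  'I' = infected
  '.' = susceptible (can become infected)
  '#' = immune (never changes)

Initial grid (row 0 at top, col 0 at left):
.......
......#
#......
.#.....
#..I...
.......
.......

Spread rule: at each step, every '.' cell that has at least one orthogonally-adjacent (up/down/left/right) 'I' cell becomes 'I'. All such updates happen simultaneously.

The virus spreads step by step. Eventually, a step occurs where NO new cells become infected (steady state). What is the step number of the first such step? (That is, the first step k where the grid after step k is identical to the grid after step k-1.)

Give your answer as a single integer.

Step 0 (initial): 1 infected
Step 1: +4 new -> 5 infected
Step 2: +8 new -> 13 infected
Step 3: +9 new -> 22 infected
Step 4: +10 new -> 32 infected
Step 5: +7 new -> 39 infected
Step 6: +3 new -> 42 infected
Step 7: +2 new -> 44 infected
Step 8: +0 new -> 44 infected

Answer: 8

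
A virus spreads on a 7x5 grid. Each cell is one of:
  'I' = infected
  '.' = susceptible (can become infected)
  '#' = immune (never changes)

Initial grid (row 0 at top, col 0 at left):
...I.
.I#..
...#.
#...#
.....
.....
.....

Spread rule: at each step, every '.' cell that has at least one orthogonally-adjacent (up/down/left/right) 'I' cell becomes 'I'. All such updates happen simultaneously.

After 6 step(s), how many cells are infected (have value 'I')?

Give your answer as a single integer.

Answer: 28

Derivation:
Step 0 (initial): 2 infected
Step 1: +6 new -> 8 infected
Step 2: +5 new -> 13 infected
Step 3: +3 new -> 16 infected
Step 4: +4 new -> 20 infected
Step 5: +4 new -> 24 infected
Step 6: +4 new -> 28 infected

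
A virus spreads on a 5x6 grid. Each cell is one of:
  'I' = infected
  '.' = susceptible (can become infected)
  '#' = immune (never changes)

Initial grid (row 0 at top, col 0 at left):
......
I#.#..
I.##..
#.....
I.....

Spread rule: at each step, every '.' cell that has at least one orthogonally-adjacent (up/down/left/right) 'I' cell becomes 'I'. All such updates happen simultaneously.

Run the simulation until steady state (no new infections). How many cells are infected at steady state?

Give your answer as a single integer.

Step 0 (initial): 3 infected
Step 1: +3 new -> 6 infected
Step 2: +3 new -> 9 infected
Step 3: +3 new -> 12 infected
Step 4: +4 new -> 16 infected
Step 5: +3 new -> 19 infected
Step 6: +4 new -> 23 infected
Step 7: +2 new -> 25 infected
Step 8: +0 new -> 25 infected

Answer: 25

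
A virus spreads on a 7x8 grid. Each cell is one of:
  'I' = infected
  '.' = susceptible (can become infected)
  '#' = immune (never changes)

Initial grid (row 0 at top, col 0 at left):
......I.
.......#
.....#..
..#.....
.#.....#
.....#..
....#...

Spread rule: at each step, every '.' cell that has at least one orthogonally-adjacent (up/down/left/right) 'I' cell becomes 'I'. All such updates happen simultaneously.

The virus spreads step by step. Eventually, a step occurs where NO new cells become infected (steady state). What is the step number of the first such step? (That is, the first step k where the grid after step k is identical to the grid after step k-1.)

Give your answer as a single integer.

Step 0 (initial): 1 infected
Step 1: +3 new -> 4 infected
Step 2: +3 new -> 7 infected
Step 3: +4 new -> 11 infected
Step 4: +6 new -> 17 infected
Step 5: +6 new -> 23 infected
Step 6: +7 new -> 30 infected
Step 7: +6 new -> 36 infected
Step 8: +4 new -> 40 infected
Step 9: +3 new -> 43 infected
Step 10: +3 new -> 46 infected
Step 11: +2 new -> 48 infected
Step 12: +1 new -> 49 infected
Step 13: +0 new -> 49 infected

Answer: 13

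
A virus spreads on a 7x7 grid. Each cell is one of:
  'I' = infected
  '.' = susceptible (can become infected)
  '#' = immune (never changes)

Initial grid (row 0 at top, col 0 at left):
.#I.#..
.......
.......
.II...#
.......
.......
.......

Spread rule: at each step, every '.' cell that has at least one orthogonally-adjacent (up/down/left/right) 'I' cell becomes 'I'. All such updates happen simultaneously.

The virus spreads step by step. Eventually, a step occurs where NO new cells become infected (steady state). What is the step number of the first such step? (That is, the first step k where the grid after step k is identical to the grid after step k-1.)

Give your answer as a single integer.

Step 0 (initial): 3 infected
Step 1: +8 new -> 11 infected
Step 2: +9 new -> 20 infected
Step 3: +9 new -> 29 infected
Step 4: +7 new -> 36 infected
Step 5: +6 new -> 42 infected
Step 6: +3 new -> 45 infected
Step 7: +1 new -> 46 infected
Step 8: +0 new -> 46 infected

Answer: 8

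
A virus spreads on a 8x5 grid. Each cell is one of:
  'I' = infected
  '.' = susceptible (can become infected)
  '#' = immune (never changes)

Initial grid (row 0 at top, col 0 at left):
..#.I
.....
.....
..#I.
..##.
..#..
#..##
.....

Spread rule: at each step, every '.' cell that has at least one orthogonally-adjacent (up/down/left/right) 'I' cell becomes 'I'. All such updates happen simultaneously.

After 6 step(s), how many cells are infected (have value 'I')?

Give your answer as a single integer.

Answer: 24

Derivation:
Step 0 (initial): 2 infected
Step 1: +4 new -> 6 infected
Step 2: +4 new -> 10 infected
Step 3: +3 new -> 13 infected
Step 4: +4 new -> 17 infected
Step 5: +4 new -> 21 infected
Step 6: +3 new -> 24 infected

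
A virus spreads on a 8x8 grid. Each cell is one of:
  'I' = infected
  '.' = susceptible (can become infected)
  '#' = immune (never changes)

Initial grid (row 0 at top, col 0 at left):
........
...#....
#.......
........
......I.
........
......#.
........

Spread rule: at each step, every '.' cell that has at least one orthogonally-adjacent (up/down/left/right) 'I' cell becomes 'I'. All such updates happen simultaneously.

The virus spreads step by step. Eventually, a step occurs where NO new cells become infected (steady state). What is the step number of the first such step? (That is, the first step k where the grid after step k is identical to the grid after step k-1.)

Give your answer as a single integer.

Answer: 11

Derivation:
Step 0 (initial): 1 infected
Step 1: +4 new -> 5 infected
Step 2: +6 new -> 11 infected
Step 3: +8 new -> 19 infected
Step 4: +10 new -> 29 infected
Step 5: +10 new -> 39 infected
Step 6: +7 new -> 46 infected
Step 7: +7 new -> 53 infected
Step 8: +4 new -> 57 infected
Step 9: +3 new -> 60 infected
Step 10: +1 new -> 61 infected
Step 11: +0 new -> 61 infected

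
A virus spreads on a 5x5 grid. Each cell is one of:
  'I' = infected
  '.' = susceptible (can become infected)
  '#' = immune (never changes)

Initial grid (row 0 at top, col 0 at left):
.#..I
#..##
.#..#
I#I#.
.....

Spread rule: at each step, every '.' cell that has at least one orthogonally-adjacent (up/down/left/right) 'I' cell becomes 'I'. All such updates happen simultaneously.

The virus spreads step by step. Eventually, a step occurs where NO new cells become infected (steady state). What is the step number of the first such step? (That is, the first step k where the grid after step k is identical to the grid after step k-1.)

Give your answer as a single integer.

Answer: 5

Derivation:
Step 0 (initial): 3 infected
Step 1: +5 new -> 8 infected
Step 2: +5 new -> 13 infected
Step 3: +2 new -> 15 infected
Step 4: +1 new -> 16 infected
Step 5: +0 new -> 16 infected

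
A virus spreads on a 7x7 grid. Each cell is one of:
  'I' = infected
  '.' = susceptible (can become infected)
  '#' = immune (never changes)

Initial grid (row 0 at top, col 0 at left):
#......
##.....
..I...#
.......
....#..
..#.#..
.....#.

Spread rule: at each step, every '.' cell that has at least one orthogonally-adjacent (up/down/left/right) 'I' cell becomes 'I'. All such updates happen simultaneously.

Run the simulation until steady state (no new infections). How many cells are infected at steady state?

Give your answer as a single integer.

Answer: 41

Derivation:
Step 0 (initial): 1 infected
Step 1: +4 new -> 5 infected
Step 2: +7 new -> 12 infected
Step 3: +8 new -> 20 infected
Step 4: +6 new -> 26 infected
Step 5: +7 new -> 33 infected
Step 6: +6 new -> 39 infected
Step 7: +1 new -> 40 infected
Step 8: +1 new -> 41 infected
Step 9: +0 new -> 41 infected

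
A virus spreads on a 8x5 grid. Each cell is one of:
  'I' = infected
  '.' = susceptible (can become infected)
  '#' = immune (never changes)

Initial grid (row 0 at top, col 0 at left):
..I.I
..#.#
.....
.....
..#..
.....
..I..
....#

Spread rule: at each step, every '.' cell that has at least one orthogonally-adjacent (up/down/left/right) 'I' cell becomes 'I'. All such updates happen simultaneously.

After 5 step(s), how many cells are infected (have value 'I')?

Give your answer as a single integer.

Step 0 (initial): 3 infected
Step 1: +6 new -> 9 infected
Step 2: +9 new -> 18 infected
Step 3: +8 new -> 26 infected
Step 4: +7 new -> 33 infected
Step 5: +3 new -> 36 infected

Answer: 36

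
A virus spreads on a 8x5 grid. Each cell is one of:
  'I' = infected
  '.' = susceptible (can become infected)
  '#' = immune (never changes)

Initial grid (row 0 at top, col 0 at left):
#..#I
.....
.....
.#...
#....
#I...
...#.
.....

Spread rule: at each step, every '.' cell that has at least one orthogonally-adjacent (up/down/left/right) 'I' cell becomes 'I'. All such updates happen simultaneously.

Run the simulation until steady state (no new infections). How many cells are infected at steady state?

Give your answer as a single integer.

Answer: 34

Derivation:
Step 0 (initial): 2 infected
Step 1: +4 new -> 6 infected
Step 2: +7 new -> 13 infected
Step 3: +8 new -> 21 infected
Step 4: +7 new -> 28 infected
Step 5: +4 new -> 32 infected
Step 6: +1 new -> 33 infected
Step 7: +1 new -> 34 infected
Step 8: +0 new -> 34 infected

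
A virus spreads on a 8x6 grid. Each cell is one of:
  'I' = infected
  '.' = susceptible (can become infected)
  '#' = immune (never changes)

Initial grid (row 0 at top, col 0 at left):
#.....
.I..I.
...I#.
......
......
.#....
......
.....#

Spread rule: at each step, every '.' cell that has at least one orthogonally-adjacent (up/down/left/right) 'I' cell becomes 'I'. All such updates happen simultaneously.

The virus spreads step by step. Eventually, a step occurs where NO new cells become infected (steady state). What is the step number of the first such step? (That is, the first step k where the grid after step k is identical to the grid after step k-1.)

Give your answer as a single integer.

Answer: 8

Derivation:
Step 0 (initial): 3 infected
Step 1: +9 new -> 12 infected
Step 2: +9 new -> 21 infected
Step 3: +6 new -> 27 infected
Step 4: +5 new -> 32 infected
Step 5: +5 new -> 37 infected
Step 6: +5 new -> 42 infected
Step 7: +2 new -> 44 infected
Step 8: +0 new -> 44 infected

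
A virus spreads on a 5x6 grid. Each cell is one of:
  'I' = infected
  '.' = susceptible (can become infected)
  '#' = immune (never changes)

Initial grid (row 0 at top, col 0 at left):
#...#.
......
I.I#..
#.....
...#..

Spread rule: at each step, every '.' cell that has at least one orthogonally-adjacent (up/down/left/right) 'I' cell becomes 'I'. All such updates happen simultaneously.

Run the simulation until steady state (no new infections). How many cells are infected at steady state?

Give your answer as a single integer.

Answer: 25

Derivation:
Step 0 (initial): 2 infected
Step 1: +4 new -> 6 infected
Step 2: +6 new -> 12 infected
Step 3: +5 new -> 17 infected
Step 4: +5 new -> 22 infected
Step 5: +3 new -> 25 infected
Step 6: +0 new -> 25 infected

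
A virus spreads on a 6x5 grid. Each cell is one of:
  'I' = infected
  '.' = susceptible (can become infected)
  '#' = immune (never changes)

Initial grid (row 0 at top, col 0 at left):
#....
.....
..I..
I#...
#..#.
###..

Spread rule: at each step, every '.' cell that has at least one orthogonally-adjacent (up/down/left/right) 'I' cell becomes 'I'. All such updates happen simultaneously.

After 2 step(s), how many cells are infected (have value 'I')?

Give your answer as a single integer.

Step 0 (initial): 2 infected
Step 1: +5 new -> 7 infected
Step 2: +7 new -> 14 infected

Answer: 14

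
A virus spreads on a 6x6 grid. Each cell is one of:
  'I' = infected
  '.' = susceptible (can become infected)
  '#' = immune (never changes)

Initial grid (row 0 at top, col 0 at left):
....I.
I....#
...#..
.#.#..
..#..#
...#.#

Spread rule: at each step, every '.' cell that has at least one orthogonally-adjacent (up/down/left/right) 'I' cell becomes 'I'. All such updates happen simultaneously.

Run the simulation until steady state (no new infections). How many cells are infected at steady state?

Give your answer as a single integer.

Step 0 (initial): 2 infected
Step 1: +6 new -> 8 infected
Step 2: +7 new -> 15 infected
Step 3: +4 new -> 19 infected
Step 4: +5 new -> 24 infected
Step 5: +3 new -> 27 infected
Step 6: +1 new -> 28 infected
Step 7: +0 new -> 28 infected

Answer: 28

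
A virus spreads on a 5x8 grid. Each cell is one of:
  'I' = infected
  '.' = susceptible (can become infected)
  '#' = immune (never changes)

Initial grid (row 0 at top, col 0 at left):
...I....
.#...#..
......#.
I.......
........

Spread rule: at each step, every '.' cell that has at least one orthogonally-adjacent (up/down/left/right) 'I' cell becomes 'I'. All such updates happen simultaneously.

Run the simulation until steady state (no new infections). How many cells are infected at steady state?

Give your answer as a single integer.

Step 0 (initial): 2 infected
Step 1: +6 new -> 8 infected
Step 2: +9 new -> 17 infected
Step 3: +6 new -> 23 infected
Step 4: +5 new -> 28 infected
Step 5: +3 new -> 31 infected
Step 6: +3 new -> 34 infected
Step 7: +2 new -> 36 infected
Step 8: +1 new -> 37 infected
Step 9: +0 new -> 37 infected

Answer: 37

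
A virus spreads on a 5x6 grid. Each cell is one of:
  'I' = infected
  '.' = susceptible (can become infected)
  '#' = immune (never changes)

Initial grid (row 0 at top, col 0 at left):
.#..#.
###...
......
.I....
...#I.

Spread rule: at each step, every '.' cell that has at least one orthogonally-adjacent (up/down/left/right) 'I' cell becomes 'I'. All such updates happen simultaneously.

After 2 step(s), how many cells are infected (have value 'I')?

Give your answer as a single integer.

Answer: 15

Derivation:
Step 0 (initial): 2 infected
Step 1: +6 new -> 8 infected
Step 2: +7 new -> 15 infected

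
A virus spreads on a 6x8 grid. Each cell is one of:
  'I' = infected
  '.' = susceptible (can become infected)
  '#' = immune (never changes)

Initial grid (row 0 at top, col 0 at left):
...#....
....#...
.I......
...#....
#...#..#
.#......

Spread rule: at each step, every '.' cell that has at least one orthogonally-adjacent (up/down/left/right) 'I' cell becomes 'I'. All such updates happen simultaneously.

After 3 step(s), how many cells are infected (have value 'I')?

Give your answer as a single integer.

Step 0 (initial): 1 infected
Step 1: +4 new -> 5 infected
Step 2: +7 new -> 12 infected
Step 3: +5 new -> 17 infected

Answer: 17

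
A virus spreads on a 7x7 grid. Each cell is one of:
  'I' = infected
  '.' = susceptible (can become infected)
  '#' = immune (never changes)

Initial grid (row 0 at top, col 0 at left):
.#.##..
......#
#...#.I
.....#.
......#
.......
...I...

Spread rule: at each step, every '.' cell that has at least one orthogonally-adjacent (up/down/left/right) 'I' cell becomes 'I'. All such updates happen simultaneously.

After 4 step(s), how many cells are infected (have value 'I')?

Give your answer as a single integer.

Step 0 (initial): 2 infected
Step 1: +5 new -> 7 infected
Step 2: +6 new -> 13 infected
Step 3: +9 new -> 22 infected
Step 4: +9 new -> 31 infected

Answer: 31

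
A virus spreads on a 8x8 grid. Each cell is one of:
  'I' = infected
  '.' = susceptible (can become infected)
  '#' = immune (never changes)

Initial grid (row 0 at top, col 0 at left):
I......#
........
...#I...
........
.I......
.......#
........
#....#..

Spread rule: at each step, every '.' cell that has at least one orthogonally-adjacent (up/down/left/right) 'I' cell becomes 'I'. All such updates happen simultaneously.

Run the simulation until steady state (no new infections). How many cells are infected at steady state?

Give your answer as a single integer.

Step 0 (initial): 3 infected
Step 1: +9 new -> 12 infected
Step 2: +17 new -> 29 infected
Step 3: +13 new -> 42 infected
Step 4: +8 new -> 50 infected
Step 5: +5 new -> 55 infected
Step 6: +1 new -> 56 infected
Step 7: +2 new -> 58 infected
Step 8: +1 new -> 59 infected
Step 9: +0 new -> 59 infected

Answer: 59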